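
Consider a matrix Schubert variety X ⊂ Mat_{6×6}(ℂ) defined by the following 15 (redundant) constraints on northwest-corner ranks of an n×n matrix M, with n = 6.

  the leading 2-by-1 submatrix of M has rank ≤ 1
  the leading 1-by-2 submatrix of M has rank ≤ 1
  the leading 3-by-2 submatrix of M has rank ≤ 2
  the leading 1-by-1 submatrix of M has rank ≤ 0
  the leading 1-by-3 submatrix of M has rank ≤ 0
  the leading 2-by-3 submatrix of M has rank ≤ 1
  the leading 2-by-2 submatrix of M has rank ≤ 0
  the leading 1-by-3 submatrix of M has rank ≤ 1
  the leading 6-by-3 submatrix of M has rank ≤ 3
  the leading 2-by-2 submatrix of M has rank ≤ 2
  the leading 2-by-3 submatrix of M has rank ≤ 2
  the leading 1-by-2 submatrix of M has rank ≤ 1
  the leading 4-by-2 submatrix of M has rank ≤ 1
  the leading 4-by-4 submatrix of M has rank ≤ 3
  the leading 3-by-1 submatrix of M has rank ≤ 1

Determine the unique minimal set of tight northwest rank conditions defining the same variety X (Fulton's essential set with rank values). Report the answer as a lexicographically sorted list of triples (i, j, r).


Reconstructing r_w from the 15 given conditions:

  0, 0, 0, 1, 1, 1
  0, 0, 1, 2, 2, 2
  1, 1, 2, 3, 3, 3
  1, 1, 2, 3, 4, 4
  1, 2, 3, 4, 5, 5
  1, 2, 3, 4, 5, 6

the unique w with this rank table is (4, 3, 1, 5, 2, 6).

3 SE-corners of the 6-cell Rothe diagram give Ess(w):

[(1, 3, 0), (2, 2, 0), (4, 2, 1)]


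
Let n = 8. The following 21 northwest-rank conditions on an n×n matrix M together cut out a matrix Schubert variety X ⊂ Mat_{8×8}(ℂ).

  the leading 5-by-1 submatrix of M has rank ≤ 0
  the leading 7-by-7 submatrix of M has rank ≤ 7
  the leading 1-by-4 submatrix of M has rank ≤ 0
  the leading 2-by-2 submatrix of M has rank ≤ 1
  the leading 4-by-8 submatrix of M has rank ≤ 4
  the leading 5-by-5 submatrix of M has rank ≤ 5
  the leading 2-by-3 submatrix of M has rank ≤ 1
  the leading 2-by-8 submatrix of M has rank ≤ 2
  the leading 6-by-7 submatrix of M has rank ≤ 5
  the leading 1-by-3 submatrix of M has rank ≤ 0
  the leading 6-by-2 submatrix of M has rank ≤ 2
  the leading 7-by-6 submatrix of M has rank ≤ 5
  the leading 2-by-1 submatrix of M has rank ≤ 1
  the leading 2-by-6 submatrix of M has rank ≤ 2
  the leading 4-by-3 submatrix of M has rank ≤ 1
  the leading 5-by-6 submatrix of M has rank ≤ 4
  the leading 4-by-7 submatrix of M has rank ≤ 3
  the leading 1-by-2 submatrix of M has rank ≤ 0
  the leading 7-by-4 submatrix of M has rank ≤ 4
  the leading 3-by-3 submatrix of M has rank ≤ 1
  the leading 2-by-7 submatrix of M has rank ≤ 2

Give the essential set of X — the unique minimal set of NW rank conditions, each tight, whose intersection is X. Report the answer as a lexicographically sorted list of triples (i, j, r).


Propagating the 21 rank bounds to every northwest block:

  R[1]: 0 | 0 | 0 | 0 | 1 | 1 | 1 | 1
  R[2]: 0 | 1 | 1 | 1 | 2 | 2 | 2 | 2
  R[3]: 0 | 1 | 1 | 2 | 3 | 3 | 3 | 3
  R[4]: 0 | 1 | 1 | 2 | 3 | 3 | 3 | 4
  R[5]: 0 | 1 | 2 | 3 | 4 | 4 | 4 | 5
  R[6]: 1 | 2 | 3 | 4 | 5 | 5 | 5 | 6
  R[7]: 1 | 2 | 3 | 4 | 5 | 5 | 6 | 7
  R[8]: 1 | 2 | 3 | 4 | 5 | 6 | 7 | 8

giving w = (5, 2, 4, 8, 3, 1, 7, 6) via Δ²R.

ℓ(w)=13; the 5 essential cells (i,j,r):

[(1, 4, 0), (4, 3, 1), (4, 7, 3), (5, 1, 0), (7, 6, 5)]


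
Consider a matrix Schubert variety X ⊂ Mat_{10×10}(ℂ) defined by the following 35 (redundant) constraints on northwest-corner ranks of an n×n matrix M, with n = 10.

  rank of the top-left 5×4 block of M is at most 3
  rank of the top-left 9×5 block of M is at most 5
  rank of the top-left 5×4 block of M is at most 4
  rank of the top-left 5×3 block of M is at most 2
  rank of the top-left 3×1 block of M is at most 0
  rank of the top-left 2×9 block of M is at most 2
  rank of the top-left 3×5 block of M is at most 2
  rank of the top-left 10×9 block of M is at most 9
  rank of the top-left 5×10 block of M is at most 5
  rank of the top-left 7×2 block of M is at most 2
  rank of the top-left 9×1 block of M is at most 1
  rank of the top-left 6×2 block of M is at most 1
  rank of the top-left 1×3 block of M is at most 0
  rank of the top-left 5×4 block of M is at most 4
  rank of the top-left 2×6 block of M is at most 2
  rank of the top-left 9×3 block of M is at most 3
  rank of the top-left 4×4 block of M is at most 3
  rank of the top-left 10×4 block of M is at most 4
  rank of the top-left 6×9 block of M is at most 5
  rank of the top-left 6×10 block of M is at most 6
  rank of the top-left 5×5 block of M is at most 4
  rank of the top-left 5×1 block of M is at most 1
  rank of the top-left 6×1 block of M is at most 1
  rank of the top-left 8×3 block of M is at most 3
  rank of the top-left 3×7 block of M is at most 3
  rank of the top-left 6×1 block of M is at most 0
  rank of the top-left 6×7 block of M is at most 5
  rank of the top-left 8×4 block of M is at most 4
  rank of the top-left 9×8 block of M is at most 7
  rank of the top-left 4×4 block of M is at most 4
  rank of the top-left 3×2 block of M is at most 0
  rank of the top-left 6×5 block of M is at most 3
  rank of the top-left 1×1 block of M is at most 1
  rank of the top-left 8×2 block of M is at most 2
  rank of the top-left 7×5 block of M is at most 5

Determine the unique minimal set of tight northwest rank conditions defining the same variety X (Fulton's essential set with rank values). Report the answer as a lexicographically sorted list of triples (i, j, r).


Recovering R(i,j) via the rank-extension bound from the 35 conditions:

  R[1]: 0, 0, 0, 1, 1, 1, 1, 1, 1, 1
  R[2]: 0, 0, 1, 2, 2, 2, 2, 2, 2, 2
  R[3]: 0, 0, 1, 2, 2, 3, 3, 3, 3, 3
  R[4]: 0, 1, 2, 3, 3, 4, 4, 4, 4, 4
  R[5]: 0, 1, 2, 3, 3, 4, 5, 5, 5, 5
  R[6]: 0, 1, 2, 3, 3, 4, 5, 5, 5, 6
  R[7]: 1, 2, 3, 4, 4, 5, 6, 6, 6, 7
  R[8]: 1, 2, 3, 4, 5, 6, 7, 7, 7, 8
  R[9]: 1, 2, 3, 4, 5, 6, 7, 7, 8, 9
  R[10]: 1, 2, 3, 4, 5, 6, 7, 8, 9, 10

the unique w with this rank table is (4, 3, 6, 2, 7, 10, 1, 5, 9, 8).

Fulton essential set (7 of the 16 Rothe cells):

[(1, 3, 0), (3, 2, 0), (3, 5, 2), (6, 1, 0), (6, 5, 3), (6, 9, 5), (9, 8, 7)]


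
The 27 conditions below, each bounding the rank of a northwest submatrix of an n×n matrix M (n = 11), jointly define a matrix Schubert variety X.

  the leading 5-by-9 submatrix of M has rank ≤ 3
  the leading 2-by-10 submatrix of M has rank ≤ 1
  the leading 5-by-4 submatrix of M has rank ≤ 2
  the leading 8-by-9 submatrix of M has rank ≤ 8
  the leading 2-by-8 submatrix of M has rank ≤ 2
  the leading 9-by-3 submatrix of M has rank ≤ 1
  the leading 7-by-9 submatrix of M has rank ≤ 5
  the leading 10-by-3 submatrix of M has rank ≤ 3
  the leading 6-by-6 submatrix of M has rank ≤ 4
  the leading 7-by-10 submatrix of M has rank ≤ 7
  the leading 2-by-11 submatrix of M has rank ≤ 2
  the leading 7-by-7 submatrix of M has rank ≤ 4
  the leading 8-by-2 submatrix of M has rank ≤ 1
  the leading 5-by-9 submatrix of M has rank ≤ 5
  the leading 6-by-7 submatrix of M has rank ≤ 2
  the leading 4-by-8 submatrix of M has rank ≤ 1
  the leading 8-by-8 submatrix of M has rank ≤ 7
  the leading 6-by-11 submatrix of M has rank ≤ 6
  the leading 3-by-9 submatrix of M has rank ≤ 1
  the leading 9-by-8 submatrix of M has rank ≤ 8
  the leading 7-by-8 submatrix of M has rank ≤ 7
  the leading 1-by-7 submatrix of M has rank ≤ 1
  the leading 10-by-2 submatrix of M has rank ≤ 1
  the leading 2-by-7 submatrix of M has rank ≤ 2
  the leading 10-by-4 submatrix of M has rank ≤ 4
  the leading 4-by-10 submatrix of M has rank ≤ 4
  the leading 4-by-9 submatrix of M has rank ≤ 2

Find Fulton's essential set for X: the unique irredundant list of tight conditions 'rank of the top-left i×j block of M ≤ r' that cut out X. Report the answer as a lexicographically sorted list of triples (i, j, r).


Reconstructing r_w from the 27 given conditions:

  1 1 1 1 1 1 1 1 1 1 1
  1 1 1 1 1 1 1 1 1 1 2
  1 1 1 1 1 1 1 1 1 2 3
  1 1 1 1 1 1 1 1 2 3 4
  1 1 1 2 2 2 2 2 3 4 5
  1 1 1 2 2 2 2 3 4 5 6
  1 1 1 2 3 3 3 4 5 6 7
  1 1 1 2 3 4 4 5 6 7 8
  1 1 1 2 3 4 5 6 7 8 9
  1 1 2 3 4 5 6 7 8 9 10
  1 2 3 4 5 6 7 8 9 10 11

second differences of R give the permutation w = (1, 11, 10, 9, 4, 8, 5, 6, 7, 3, 2).

6 SE-corners of the 38-cell Rothe diagram give Ess(w):

[(2, 10, 1), (3, 9, 1), (4, 8, 1), (6, 7, 2), (9, 3, 1), (10, 2, 1)]


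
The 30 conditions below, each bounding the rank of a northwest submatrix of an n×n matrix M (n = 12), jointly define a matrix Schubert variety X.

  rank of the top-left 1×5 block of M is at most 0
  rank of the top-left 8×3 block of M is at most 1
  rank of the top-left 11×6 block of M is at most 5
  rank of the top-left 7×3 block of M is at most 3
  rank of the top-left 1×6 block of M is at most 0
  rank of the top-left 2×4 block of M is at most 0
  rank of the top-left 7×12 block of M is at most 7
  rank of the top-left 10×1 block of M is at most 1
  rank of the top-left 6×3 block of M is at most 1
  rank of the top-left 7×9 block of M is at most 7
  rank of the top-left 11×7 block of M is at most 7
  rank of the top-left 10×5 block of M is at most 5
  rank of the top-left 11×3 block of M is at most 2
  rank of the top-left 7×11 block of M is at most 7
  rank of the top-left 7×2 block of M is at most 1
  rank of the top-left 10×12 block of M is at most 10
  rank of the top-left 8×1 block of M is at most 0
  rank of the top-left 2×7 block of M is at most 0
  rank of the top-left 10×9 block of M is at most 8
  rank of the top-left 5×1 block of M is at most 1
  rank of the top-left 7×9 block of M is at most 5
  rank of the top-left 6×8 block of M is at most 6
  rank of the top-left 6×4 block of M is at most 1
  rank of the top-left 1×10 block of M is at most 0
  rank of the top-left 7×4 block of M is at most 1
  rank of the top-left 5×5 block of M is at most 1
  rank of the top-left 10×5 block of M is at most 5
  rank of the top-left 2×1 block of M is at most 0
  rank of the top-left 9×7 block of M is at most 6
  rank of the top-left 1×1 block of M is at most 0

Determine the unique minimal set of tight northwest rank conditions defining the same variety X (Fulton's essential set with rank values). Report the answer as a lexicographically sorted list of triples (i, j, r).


Rank table r_w(12×12) implied by the 30 constraints:

  row 1: 0  0  0  0  0  0  0  0  0  0  1  1
  row 2: 0  0  0  0  0  0  0  1  1  1  2  2
  row 3: 0  1  1  1  1  1  1  2  2  2  3  3
  row 4: 0  1  1  1  1  2  2  3  3  3  4  4
  row 5: 0  1  1  1  1  2  3  4  4  4  5  5
  row 6: 0  1  1  1  2  3  4  5  5  5  6  6
  row 7: 0  1  1  1  2  3  4  5  5  6  7  7
  row 8: 0  1  1  2  3  4  5  6  6  7  8  8
  row 9: 1  2  2  3  4  5  6  7  7  8  9  9
  row 10: 1  2  2  3  4  5  6  7  8  9  10  10
  row 11: 1  2  2  3  4  5  6  7  8  9  10  11
  row 12: 1  2  3  4  5  6  7  8  9  10  11  12

second differences of R give the permutation w = (11, 8, 2, 6, 7, 5, 10, 4, 1, 9, 12, 3).

|D(w)|=37, |Ess(w)|=8:

[(1, 10, 0), (2, 7, 0), (5, 5, 1), (7, 4, 1), (7, 9, 5), (8, 1, 0), (8, 3, 1), (11, 3, 2)]


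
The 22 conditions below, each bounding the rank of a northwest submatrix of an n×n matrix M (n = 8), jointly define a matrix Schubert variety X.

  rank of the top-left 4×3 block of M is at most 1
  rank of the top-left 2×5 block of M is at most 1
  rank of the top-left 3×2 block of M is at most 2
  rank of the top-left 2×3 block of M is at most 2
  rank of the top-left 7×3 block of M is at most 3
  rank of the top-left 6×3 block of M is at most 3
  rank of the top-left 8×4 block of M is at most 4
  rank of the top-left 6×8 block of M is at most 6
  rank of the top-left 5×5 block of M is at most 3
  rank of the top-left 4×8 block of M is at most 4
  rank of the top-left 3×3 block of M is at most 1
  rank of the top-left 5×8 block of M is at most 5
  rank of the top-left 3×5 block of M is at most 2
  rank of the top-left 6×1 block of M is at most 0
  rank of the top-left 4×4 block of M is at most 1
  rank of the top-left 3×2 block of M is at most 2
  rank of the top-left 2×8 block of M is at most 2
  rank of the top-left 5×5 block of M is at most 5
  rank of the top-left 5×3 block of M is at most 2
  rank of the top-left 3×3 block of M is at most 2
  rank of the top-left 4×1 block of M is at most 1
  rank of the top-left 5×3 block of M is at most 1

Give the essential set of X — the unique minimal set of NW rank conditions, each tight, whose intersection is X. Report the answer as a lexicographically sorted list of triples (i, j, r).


The tightest implied rank at each (i,j), from the 22 conditions:

  R[1]: 0  1  1  1  1  1  1  1
  R[2]: 0  1  1  1  1  2  2  2
  R[3]: 0  1  1  1  2  3  3  3
  R[4]: 0  1  1  1  2  3  4  4
  R[5]: 0  1  1  2  3  4  5  5
  R[6]: 0  1  2  3  4  5  6  6
  R[7]: 1  2  3  4  5  6  7  7
  R[8]: 1  2  3  4  5  6  7  8

giving w = (2, 6, 5, 7, 4, 3, 1, 8) via Δ²R.

ℓ(w)=14; the 4 essential cells (i,j,r):

[(2, 5, 1), (4, 4, 1), (5, 3, 1), (6, 1, 0)]


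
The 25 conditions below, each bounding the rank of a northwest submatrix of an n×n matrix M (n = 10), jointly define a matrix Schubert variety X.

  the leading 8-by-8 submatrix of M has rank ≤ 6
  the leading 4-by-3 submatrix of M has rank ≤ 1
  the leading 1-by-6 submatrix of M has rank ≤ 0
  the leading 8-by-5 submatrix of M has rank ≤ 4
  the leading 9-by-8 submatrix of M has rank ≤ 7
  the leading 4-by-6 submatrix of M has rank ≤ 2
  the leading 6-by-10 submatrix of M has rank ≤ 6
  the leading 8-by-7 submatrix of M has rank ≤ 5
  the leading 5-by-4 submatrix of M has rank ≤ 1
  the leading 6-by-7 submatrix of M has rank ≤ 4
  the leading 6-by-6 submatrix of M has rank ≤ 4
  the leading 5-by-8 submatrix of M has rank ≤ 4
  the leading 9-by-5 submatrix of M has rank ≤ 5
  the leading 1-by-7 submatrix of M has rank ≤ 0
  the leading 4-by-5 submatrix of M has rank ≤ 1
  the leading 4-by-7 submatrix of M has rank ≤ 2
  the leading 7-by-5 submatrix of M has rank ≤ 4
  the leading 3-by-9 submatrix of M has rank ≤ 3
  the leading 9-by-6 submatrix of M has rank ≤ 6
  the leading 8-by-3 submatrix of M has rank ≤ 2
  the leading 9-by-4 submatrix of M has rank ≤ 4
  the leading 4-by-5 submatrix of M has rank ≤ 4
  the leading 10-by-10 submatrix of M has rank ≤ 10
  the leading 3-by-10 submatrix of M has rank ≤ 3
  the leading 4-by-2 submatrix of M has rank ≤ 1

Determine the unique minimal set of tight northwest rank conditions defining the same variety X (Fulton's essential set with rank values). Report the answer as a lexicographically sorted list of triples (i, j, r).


Recovering R(i,j) via the rank-extension bound from the 25 conditions:

  i=1: 0  0  0  0  0  0  0  1  1  1
  i=2: 1  1  1  1  1  1  1  2  2  2
  i=3: 1  1  1  1  1  2  2  3  3  3
  i=4: 1  1  1  1  1  2  2  3  4  4
  i=5: 1  1  1  1  2  3  3  4  5  5
  i=6: 1  2  2  2  3  4  4  5  6  6
  i=7: 1  2  2  3  4  5  5  6  7  7
  i=8: 1  2  2  3  4  5  5  6  7  8
  i=9: 1  2  3  4  5  6  6  7  8  9
  i=10: 1  2  3  4  5  6  7  8  9  10

giving w = (8, 1, 6, 9, 5, 2, 4, 10, 3, 7) via Δ²R.

6 SE-corners of the 22-cell Rothe diagram give Ess(w):

[(1, 7, 0), (4, 5, 1), (4, 7, 2), (5, 4, 1), (8, 3, 2), (8, 7, 5)]


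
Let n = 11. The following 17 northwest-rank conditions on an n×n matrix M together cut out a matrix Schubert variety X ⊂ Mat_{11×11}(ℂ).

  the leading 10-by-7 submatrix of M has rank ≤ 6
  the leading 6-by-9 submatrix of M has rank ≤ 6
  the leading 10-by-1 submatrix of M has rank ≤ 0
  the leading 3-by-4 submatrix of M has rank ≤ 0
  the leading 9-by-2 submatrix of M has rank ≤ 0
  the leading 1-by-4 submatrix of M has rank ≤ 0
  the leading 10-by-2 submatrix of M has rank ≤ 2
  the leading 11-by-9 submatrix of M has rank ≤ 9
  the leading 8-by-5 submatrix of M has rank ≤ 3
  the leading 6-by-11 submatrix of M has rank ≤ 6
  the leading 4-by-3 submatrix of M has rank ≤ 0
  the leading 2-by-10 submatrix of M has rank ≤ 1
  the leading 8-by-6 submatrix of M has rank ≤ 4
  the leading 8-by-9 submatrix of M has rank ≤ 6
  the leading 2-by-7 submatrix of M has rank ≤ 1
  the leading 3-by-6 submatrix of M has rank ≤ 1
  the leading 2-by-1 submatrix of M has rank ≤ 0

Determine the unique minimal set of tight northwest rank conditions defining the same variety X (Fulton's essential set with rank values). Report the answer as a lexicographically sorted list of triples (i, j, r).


Reconstructing r_w from the 17 given conditions:

  0  0  0  0  1  1  1  1  1  1  1
  0  0  0  0  1  1  1  1  1  1  2
  0  0  0  0  1  1  2  2  2  2  3
  0  0  0  1  2  2  3  3  3  3  4
  0  0  1  2  3  3  4  4  4  4  5
  0  0  1  2  3  4  5  5  5  5  6
  0  0  1  2  3  4  5  6  6  6  7
  0  0  1  2  3  4  5  6  6  7  8
  0  0  1  2  3  4  5  6  7  8  9
  0  1  2  3  4  5  6  7  8  9  10
  1  2  3  4  5  6  7  8  9  10  11

the unique w with this rank table is (5, 11, 7, 4, 3, 6, 8, 10, 9, 2, 1).

7 SE-corners of the 33-cell Rothe diagram give Ess(w):

[(2, 10, 1), (3, 4, 0), (3, 6, 1), (4, 3, 0), (8, 9, 6), (9, 2, 0), (10, 1, 0)]


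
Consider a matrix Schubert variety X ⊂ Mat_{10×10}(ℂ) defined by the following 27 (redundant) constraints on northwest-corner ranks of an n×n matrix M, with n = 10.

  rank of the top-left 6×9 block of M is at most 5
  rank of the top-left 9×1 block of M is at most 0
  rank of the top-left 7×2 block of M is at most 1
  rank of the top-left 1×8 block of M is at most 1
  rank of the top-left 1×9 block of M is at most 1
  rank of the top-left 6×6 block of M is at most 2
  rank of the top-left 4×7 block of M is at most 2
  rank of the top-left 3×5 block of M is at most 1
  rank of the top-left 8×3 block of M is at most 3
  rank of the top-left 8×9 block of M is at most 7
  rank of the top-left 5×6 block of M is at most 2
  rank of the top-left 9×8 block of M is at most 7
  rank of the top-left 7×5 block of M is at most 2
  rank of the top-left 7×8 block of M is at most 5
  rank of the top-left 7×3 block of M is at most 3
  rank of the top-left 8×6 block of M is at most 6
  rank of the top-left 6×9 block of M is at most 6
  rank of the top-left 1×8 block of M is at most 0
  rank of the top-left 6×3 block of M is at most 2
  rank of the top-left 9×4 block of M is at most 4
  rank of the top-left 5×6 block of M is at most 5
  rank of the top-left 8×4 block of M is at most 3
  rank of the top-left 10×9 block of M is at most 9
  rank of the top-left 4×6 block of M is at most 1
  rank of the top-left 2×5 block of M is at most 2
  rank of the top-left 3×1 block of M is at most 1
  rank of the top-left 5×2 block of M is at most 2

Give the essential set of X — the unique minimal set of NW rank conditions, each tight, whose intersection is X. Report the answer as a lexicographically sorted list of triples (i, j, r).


Computing R[i][j] = min implied NW-rank bound (n=10, 27 conditions):

  row 1: 0, 0, 0, 0, 0, 0, 0, 0, 1, 1
  row 2: 0, 1, 1, 1, 1, 1, 1, 1, 2, 2
  row 3: 0, 1, 1, 1, 1, 1, 2, 2, 3, 3
  row 4: 0, 1, 1, 1, 1, 1, 2, 3, 4, 4
  row 5: 0, 1, 2, 2, 2, 2, 3, 4, 5, 5
  row 6: 0, 1, 2, 2, 2, 2, 3, 4, 5, 6
  row 7: 0, 1, 2, 2, 2, 3, 4, 5, 6, 7
  row 8: 0, 1, 2, 3, 3, 4, 5, 6, 7, 8
  row 9: 0, 1, 2, 3, 4, 5, 6, 7, 8, 9
  row 10: 1, 2, 3, 4, 5, 6, 7, 8, 9, 10

hence w(1..10) = (9, 2, 7, 8, 3, 10, 6, 4, 5, 1).

Fulton essential set (5 of the 29 Rothe cells):

[(1, 8, 0), (4, 6, 1), (6, 6, 2), (7, 5, 2), (9, 1, 0)]


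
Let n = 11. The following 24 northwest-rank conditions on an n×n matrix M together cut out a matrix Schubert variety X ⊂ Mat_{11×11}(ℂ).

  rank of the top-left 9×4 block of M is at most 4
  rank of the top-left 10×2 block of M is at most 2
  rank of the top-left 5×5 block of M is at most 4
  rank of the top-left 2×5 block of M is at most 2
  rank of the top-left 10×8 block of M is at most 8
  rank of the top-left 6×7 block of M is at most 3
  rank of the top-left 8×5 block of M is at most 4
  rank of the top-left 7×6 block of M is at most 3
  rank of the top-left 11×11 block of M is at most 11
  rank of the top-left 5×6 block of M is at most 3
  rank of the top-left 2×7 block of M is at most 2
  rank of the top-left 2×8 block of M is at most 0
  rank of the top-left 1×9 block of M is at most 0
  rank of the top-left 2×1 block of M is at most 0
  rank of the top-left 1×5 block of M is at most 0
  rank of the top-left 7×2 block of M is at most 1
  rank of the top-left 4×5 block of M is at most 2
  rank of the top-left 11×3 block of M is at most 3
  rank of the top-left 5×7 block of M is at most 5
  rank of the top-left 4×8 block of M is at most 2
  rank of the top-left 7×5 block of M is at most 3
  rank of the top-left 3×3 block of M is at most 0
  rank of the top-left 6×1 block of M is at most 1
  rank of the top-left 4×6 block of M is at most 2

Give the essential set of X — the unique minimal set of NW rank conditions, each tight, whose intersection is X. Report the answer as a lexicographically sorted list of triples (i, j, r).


Propagating the 24 rank bounds to every northwest block:

  i=1: 0 | 0 | 0 | 0 | 0 | 0 | 0 | 0 | 0 | 1 | 1
  i=2: 0 | 0 | 0 | 0 | 0 | 0 | 0 | 0 | 1 | 2 | 2
  i=3: 0 | 0 | 0 | 1 | 1 | 1 | 1 | 1 | 2 | 3 | 3
  i=4: 1 | 1 | 1 | 2 | 2 | 2 | 2 | 2 | 3 | 4 | 4
  i=5: 1 | 1 | 2 | 3 | 3 | 3 | 3 | 3 | 4 | 5 | 5
  i=6: 1 | 1 | 2 | 3 | 3 | 3 | 3 | 4 | 5 | 6 | 6
  i=7: 1 | 1 | 2 | 3 | 3 | 3 | 4 | 5 | 6 | 7 | 7
  i=8: 1 | 2 | 3 | 4 | 4 | 4 | 5 | 6 | 7 | 8 | 8
  i=9: 1 | 2 | 3 | 4 | 5 | 5 | 6 | 7 | 8 | 9 | 9
  i=10: 1 | 2 | 3 | 4 | 5 | 6 | 7 | 8 | 9 | 10 | 10
  i=11: 1 | 2 | 3 | 4 | 5 | 6 | 7 | 8 | 9 | 10 | 11

hence w(1..11) = (10, 9, 4, 1, 3, 8, 7, 2, 5, 6, 11).

D(w) has 28 cells with 6 SE-corners; essential set:

[(1, 9, 0), (2, 8, 0), (3, 3, 0), (6, 7, 3), (7, 2, 1), (7, 6, 3)]


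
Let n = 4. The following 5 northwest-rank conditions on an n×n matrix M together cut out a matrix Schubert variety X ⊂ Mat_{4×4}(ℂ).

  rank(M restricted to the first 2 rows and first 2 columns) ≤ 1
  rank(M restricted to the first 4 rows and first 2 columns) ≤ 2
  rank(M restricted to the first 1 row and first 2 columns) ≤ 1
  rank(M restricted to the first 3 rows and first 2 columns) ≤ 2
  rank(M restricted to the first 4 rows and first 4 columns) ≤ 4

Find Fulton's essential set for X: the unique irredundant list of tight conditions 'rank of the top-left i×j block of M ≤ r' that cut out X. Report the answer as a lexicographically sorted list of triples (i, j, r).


Recovering R(i,j) via the rank-extension bound from the 5 conditions:

  R[1]: 1, 1, 1, 1
  R[2]: 1, 1, 2, 2
  R[3]: 1, 2, 3, 3
  R[4]: 1, 2, 3, 4

hence w(1..4) = (1, 3, 2, 4).

D(w) has 1 cell with 1 SE-corner; essential set:

[(2, 2, 1)]


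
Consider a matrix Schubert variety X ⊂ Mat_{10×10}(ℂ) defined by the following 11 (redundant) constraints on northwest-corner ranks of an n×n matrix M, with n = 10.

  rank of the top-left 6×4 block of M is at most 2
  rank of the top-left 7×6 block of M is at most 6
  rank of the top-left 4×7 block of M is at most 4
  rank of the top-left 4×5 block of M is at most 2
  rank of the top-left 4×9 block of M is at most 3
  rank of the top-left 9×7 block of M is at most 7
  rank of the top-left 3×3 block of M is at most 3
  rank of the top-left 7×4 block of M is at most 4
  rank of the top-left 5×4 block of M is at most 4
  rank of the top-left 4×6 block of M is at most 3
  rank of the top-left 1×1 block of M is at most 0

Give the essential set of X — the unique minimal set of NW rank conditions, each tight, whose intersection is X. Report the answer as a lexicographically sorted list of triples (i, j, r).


Recovering R(i,j) via the rank-extension bound from the 11 conditions:

  i=1: 0 | 1 | 1 | 1 | 1 | 1 | 1 | 1 | 1 | 1
  i=2: 1 | 2 | 2 | 2 | 2 | 2 | 2 | 2 | 2 | 2
  i=3: 1 | 2 | 2 | 2 | 2 | 3 | 3 | 3 | 3 | 3
  i=4: 1 | 2 | 2 | 2 | 2 | 3 | 3 | 3 | 3 | 4
  i=5: 1 | 2 | 2 | 2 | 3 | 4 | 4 | 4 | 4 | 5
  i=6: 1 | 2 | 2 | 2 | 3 | 4 | 5 | 5 | 5 | 6
  i=7: 1 | 2 | 3 | 3 | 4 | 5 | 6 | 6 | 6 | 7
  i=8: 1 | 2 | 3 | 4 | 5 | 6 | 7 | 7 | 7 | 8
  i=9: 1 | 2 | 3 | 4 | 5 | 6 | 7 | 8 | 8 | 9
  i=10: 1 | 2 | 3 | 4 | 5 | 6 | 7 | 8 | 9 | 10

giving w = (2, 1, 6, 10, 5, 7, 3, 4, 8, 9) via Δ²R.

ℓ(w)=14; the 4 essential cells (i,j,r):

[(1, 1, 0), (4, 5, 2), (4, 9, 3), (6, 4, 2)]


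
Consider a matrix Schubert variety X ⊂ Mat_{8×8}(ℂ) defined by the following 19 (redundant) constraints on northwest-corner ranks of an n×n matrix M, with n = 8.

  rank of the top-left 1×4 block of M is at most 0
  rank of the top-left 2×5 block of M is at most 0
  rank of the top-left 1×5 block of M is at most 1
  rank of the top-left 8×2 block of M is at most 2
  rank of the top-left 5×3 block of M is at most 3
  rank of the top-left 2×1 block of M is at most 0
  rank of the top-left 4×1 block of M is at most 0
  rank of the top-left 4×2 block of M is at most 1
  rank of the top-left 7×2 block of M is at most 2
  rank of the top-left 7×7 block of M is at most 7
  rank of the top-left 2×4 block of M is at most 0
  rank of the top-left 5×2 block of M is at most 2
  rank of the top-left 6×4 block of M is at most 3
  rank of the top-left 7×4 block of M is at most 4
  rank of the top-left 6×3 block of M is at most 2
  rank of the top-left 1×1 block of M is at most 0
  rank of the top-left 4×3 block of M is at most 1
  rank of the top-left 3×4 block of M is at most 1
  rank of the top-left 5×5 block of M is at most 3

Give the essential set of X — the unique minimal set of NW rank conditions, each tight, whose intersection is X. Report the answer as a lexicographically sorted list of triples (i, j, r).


Rank table r_w(8×8) implied by the 19 constraints:

  0  0  0  0  0  1  1  1
  0  0  0  0  0  1  2  2
  0  1  1  1  1  2  3  3
  0  1  1  2  2  3  4  4
  1  2  2  3  3  4  5  5
  1  2  2  3  4  5  6  6
  1  2  3  4  5  6  7  7
  1  2  3  4  5  6  7  8

reading off 1-entries of Δ²R: w = (6, 7, 2, 4, 1, 5, 3, 8).

Fulton essential set (4 of the 14 Rothe cells):

[(2, 5, 0), (4, 1, 0), (4, 3, 1), (6, 3, 2)]


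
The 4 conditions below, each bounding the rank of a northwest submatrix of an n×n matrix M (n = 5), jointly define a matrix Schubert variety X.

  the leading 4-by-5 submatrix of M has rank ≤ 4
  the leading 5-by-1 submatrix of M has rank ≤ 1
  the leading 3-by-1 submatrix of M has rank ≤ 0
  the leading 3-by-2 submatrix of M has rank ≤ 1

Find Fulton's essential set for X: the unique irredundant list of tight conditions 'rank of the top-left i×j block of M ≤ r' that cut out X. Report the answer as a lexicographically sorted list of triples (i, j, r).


Computing R[i][j] = min implied NW-rank bound (n=5, 4 conditions):

  R[1]: 0, 1, 1, 1, 1
  R[2]: 0, 1, 2, 2, 2
  R[3]: 0, 1, 2, 3, 3
  R[4]: 1, 2, 3, 4, 4
  R[5]: 1, 2, 3, 4, 5

reading off 1-entries of Δ²R: w = (2, 3, 4, 1, 5).

|D(w)|=3, |Ess(w)|=1:

[(3, 1, 0)]


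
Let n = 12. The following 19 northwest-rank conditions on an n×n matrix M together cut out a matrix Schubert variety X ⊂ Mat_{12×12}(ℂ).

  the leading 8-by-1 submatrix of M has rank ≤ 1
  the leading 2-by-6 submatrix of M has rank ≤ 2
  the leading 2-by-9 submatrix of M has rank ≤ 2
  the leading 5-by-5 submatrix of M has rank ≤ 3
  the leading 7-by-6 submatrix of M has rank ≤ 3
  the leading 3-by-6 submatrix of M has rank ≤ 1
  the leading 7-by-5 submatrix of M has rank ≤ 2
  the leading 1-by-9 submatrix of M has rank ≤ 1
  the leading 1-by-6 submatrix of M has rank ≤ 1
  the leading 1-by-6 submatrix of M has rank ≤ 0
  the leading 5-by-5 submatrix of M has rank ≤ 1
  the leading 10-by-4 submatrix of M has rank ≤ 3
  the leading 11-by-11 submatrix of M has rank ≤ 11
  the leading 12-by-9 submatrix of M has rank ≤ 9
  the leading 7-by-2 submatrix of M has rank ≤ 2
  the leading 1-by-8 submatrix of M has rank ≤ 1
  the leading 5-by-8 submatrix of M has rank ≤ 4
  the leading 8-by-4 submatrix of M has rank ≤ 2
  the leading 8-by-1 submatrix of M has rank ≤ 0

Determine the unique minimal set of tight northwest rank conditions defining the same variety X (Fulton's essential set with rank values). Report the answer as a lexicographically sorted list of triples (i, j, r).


The tightest implied rank at each (i,j), from the 19 conditions:

  R[1]: 0 | 0 | 0 | 0 | 0 | 0 | 1 | 1 | 1 | 1 | 1 | 1
  R[2]: 0 | 1 | 1 | 1 | 1 | 1 | 2 | 2 | 2 | 2 | 2 | 2
  R[3]: 0 | 1 | 1 | 1 | 1 | 1 | 2 | 3 | 3 | 3 | 3 | 3
  R[4]: 0 | 1 | 1 | 1 | 1 | 2 | 3 | 4 | 4 | 4 | 4 | 4
  R[5]: 0 | 1 | 1 | 1 | 1 | 2 | 3 | 4 | 5 | 5 | 5 | 5
  R[6]: 0 | 1 | 2 | 2 | 2 | 3 | 4 | 5 | 6 | 6 | 6 | 6
  R[7]: 0 | 1 | 2 | 2 | 2 | 3 | 4 | 5 | 6 | 7 | 7 | 7
  R[8]: 0 | 1 | 2 | 2 | 3 | 4 | 5 | 6 | 7 | 8 | 8 | 8
  R[9]: 1 | 2 | 3 | 3 | 4 | 5 | 6 | 7 | 8 | 9 | 9 | 9
  R[10]: 1 | 2 | 3 | 3 | 4 | 5 | 6 | 7 | 8 | 9 | 10 | 10
  R[11]: 1 | 2 | 3 | 4 | 5 | 6 | 7 | 8 | 9 | 10 | 11 | 11
  R[12]: 1 | 2 | 3 | 4 | 5 | 6 | 7 | 8 | 9 | 10 | 11 | 12

the unique w with this rank table is (7, 2, 8, 6, 9, 3, 10, 5, 1, 11, 4, 12).

Rothe diagram D(w) (27 cells), 7 SE-corners (essential conditions):

[(1, 6, 0), (3, 6, 1), (5, 5, 1), (7, 5, 2), (8, 1, 0), (8, 4, 2), (10, 4, 3)]


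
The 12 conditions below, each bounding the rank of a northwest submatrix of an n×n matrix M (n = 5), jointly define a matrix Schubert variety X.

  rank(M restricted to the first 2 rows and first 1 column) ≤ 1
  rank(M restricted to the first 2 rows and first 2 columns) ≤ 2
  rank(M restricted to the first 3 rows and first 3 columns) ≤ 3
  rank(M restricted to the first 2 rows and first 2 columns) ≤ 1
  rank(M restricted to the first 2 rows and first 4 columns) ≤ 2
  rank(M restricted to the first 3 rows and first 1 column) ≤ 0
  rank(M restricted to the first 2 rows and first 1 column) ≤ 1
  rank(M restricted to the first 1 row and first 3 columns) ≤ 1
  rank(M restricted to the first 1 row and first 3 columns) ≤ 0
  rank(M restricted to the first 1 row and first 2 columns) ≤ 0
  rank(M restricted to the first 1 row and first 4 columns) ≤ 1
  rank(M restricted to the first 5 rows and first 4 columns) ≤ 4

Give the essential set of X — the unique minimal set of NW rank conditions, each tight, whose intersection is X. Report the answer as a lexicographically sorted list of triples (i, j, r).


Recovering R(i,j) via the rank-extension bound from the 12 conditions:

  i=1: 0 0 0 1 1
  i=2: 0 1 1 2 2
  i=3: 0 1 2 3 3
  i=4: 1 2 3 4 4
  i=5: 1 2 3 4 5

the unique w with this rank table is (4, 2, 3, 1, 5).

2 SE-corners of the 5-cell Rothe diagram give Ess(w):

[(1, 3, 0), (3, 1, 0)]


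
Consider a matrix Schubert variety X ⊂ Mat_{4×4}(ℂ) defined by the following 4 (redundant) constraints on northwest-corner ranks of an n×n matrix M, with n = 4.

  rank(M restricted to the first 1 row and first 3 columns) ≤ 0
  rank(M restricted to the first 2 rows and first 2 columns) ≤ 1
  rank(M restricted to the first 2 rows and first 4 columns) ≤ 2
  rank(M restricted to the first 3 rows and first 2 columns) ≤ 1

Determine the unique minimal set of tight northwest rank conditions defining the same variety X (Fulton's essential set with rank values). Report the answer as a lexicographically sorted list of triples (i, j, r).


Computing R[i][j] = min implied NW-rank bound (n=4, 4 conditions):

  i=1: 0 | 0 | 0 | 1
  i=2: 1 | 1 | 1 | 2
  i=3: 1 | 1 | 2 | 3
  i=4: 1 | 2 | 3 | 4

the unique w with this rank table is (4, 1, 3, 2).

ℓ(w)=4; the 2 essential cells (i,j,r):

[(1, 3, 0), (3, 2, 1)]


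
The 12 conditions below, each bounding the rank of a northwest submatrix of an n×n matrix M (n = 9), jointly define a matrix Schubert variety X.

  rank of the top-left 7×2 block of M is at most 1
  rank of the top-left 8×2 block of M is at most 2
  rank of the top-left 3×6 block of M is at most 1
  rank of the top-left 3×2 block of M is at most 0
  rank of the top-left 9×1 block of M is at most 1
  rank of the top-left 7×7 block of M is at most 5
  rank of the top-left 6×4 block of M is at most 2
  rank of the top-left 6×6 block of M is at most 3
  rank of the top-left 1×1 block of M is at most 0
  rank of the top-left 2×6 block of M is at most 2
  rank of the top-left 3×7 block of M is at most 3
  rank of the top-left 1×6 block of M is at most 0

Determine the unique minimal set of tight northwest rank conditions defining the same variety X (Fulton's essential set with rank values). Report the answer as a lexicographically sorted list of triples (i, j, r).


Propagating the 12 rank bounds to every northwest block:

  i=1: 0  0  0  0  0  0  1  1  1
  i=2: 0  0  1  1  1  1  2  2  2
  i=3: 0  0  1  1  1  1  2  3  3
  i=4: 1  1  2  2  2  2  3  4  4
  i=5: 1  1  2  2  3  3  4  5  5
  i=6: 1  1  2  2  3  3  4  5  6
  i=7: 1  1  2  3  4  4  5  6  7
  i=8: 1  2  3  4  5  5  6  7  8
  i=9: 1  2  3  4  5  6  7  8  9

so w = (7, 3, 8, 1, 5, 9, 4, 2, 6).

ℓ(w)=19; the 6 essential cells (i,j,r):

[(1, 6, 0), (3, 2, 0), (3, 6, 1), (6, 4, 2), (6, 6, 3), (7, 2, 1)]


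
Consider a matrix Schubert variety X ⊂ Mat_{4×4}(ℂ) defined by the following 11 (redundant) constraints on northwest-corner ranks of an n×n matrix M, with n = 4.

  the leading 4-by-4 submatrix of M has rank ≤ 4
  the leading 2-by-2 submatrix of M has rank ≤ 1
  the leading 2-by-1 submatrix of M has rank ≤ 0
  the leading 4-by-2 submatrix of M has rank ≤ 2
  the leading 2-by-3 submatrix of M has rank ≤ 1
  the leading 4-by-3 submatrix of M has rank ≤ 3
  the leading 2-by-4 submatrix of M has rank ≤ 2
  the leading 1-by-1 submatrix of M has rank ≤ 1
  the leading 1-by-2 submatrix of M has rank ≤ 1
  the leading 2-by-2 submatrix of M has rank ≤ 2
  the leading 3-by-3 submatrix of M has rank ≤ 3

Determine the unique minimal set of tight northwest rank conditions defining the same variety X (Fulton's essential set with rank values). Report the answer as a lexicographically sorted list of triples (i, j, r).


Computing R[i][j] = min implied NW-rank bound (n=4, 11 conditions):

  i=1: 0, 1, 1, 1
  i=2: 0, 1, 1, 2
  i=3: 1, 2, 2, 3
  i=4: 1, 2, 3, 4

the unique w with this rank table is (2, 4, 1, 3).

2 SE-corners of the 3-cell Rothe diagram give Ess(w):

[(2, 1, 0), (2, 3, 1)]


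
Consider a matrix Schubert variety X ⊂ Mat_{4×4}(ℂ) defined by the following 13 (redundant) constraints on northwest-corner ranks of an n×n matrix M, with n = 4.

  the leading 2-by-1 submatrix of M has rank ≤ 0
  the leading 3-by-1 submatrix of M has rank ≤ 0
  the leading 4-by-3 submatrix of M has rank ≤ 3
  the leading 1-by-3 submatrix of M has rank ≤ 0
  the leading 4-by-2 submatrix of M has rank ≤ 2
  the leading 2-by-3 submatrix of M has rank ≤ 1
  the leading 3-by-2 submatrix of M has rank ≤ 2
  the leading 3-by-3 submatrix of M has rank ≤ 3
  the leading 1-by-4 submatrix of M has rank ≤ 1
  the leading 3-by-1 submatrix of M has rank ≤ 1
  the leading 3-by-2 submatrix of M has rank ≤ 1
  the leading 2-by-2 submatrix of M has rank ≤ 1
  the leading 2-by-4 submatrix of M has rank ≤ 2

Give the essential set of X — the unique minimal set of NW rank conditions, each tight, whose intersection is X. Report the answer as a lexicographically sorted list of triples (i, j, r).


Rank table r_w(4×4) implied by the 13 constraints:

  0, 0, 0, 1
  0, 1, 1, 2
  0, 1, 2, 3
  1, 2, 3, 4

the unique w with this rank table is (4, 2, 3, 1).

|D(w)|=5, |Ess(w)|=2:

[(1, 3, 0), (3, 1, 0)]


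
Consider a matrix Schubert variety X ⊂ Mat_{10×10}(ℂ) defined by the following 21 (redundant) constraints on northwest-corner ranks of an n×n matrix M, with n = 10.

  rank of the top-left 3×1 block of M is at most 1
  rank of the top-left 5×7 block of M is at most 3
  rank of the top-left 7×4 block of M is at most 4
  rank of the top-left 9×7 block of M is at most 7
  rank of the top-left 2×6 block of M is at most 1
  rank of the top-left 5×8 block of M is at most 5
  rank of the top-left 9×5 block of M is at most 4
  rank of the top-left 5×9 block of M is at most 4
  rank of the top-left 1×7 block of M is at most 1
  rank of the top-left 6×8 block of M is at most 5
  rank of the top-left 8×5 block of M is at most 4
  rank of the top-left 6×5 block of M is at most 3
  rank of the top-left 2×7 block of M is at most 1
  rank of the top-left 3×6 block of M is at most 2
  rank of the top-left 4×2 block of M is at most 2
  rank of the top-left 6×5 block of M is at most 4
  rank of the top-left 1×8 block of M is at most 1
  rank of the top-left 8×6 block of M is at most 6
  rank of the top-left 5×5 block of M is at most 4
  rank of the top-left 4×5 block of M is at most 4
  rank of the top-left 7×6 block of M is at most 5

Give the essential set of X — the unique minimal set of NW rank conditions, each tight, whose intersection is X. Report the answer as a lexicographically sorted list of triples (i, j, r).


Computing R[i][j] = min implied NW-rank bound (n=10, 21 conditions):

  row 1: 1, 1, 1, 1, 1, 1, 1, 1, 1, 1
  row 2: 1, 1, 1, 1, 1, 1, 1, 2, 2, 2
  row 3: 1, 2, 2, 2, 2, 2, 2, 3, 3, 3
  row 4: 1, 2, 3, 3, 3, 3, 3, 4, 4, 4
  row 5: 1, 2, 3, 3, 3, 3, 3, 4, 4, 5
  row 6: 1, 2, 3, 3, 3, 4, 4, 5, 5, 6
  row 7: 1, 2, 3, 4, 4, 5, 5, 6, 6, 7
  row 8: 1, 2, 3, 4, 4, 5, 6, 7, 7, 8
  row 9: 1, 2, 3, 4, 4, 5, 6, 7, 8, 9
  row 10: 1, 2, 3, 4, 5, 6, 7, 8, 9, 10

hence w(1..10) = (1, 8, 2, 3, 10, 6, 4, 7, 9, 5).

|D(w)|=15, |Ess(w)|=5:

[(2, 7, 1), (5, 7, 3), (5, 9, 4), (6, 5, 3), (9, 5, 4)]


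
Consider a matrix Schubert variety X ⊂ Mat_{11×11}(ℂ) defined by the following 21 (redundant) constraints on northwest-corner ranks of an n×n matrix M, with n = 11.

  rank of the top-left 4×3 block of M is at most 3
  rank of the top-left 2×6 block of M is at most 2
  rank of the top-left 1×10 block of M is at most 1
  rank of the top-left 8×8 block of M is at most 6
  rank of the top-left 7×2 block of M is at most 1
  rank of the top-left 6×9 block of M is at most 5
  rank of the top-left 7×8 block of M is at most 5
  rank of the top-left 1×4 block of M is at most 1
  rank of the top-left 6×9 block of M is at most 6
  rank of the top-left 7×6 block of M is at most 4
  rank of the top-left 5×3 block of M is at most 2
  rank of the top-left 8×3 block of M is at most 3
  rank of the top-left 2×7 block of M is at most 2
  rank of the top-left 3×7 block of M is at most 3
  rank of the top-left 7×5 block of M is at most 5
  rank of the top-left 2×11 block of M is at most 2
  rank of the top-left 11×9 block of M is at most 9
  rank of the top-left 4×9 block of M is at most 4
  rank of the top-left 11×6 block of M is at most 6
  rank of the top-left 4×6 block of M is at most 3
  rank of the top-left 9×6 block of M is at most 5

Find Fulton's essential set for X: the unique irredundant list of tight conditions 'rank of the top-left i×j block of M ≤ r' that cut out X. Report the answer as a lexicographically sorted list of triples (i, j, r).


Propagating the 21 rank bounds to every northwest block:

  i=1: 1 | 1 | 1 | 1 | 1 | 1 | 1 | 1 | 1 | 1 | 1
  i=2: 1 | 1 | 2 | 2 | 2 | 2 | 2 | 2 | 2 | 2 | 2
  i=3: 1 | 1 | 2 | 3 | 3 | 3 | 3 | 3 | 3 | 3 | 3
  i=4: 1 | 1 | 2 | 3 | 3 | 3 | 4 | 4 | 4 | 4 | 4
  i=5: 1 | 1 | 2 | 3 | 4 | 4 | 5 | 5 | 5 | 5 | 5
  i=6: 1 | 1 | 2 | 3 | 4 | 4 | 5 | 5 | 5 | 6 | 6
  i=7: 1 | 1 | 2 | 3 | 4 | 4 | 5 | 5 | 6 | 7 | 7
  i=8: 1 | 2 | 3 | 4 | 5 | 5 | 6 | 6 | 7 | 8 | 8
  i=9: 1 | 2 | 3 | 4 | 5 | 5 | 6 | 7 | 8 | 9 | 9
  i=10: 1 | 2 | 3 | 4 | 5 | 6 | 7 | 8 | 9 | 10 | 10
  i=11: 1 | 2 | 3 | 4 | 5 | 6 | 7 | 8 | 9 | 10 | 11

the unique w with this rank table is (1, 3, 4, 7, 5, 10, 9, 2, 8, 6, 11).

Rothe diagram D(w) (14 cells), 6 SE-corners (essential conditions):

[(4, 6, 3), (6, 9, 5), (7, 2, 1), (7, 6, 4), (7, 8, 5), (9, 6, 5)]


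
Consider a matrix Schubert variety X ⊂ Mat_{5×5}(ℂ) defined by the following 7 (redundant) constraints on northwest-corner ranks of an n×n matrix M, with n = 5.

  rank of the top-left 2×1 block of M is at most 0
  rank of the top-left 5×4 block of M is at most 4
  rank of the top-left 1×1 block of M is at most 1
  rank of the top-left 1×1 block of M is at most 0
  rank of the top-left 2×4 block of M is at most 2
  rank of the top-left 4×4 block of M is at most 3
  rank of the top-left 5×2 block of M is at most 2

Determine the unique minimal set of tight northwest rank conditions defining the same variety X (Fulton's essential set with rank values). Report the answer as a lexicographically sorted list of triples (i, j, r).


Rank table r_w(5×5) implied by the 7 constraints:

  row 1: 0 | 1 | 1 | 1 | 1
  row 2: 0 | 1 | 2 | 2 | 2
  row 3: 1 | 2 | 3 | 3 | 3
  row 4: 1 | 2 | 3 | 3 | 4
  row 5: 1 | 2 | 3 | 4 | 5

giving w = (2, 3, 1, 5, 4) via Δ²R.

D(w) has 3 cells with 2 SE-corners; essential set:

[(2, 1, 0), (4, 4, 3)]
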